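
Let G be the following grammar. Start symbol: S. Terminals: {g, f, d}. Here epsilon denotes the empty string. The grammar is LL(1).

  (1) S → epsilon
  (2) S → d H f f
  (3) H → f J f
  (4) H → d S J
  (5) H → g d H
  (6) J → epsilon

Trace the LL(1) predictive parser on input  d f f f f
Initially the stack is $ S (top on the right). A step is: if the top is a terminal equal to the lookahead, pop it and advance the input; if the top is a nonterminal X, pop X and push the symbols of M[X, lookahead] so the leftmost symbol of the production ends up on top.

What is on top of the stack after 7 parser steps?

f

     Stack        Input        Action
  1  $ S          d f f f f $  expand S → d H f f
  2  $ f f H d    d f f f f $  match d
  3  $ f f H      f f f f $    expand H → f J f
  4  $ f f f J f  f f f f $    match f
  5  $ f f f J    f f f $      expand J → epsilon
  6  $ f f f      f f f $      match f
  7  $ f f        f f $        match f
Stack after step 7: $ f (top = f).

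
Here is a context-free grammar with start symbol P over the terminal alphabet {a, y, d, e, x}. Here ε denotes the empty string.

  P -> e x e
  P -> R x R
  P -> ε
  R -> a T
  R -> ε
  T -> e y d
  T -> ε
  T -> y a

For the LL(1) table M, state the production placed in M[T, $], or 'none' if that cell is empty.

T -> ε

FIRST(R): from R->a T we get {a}; from R->ε we get {ε}. So FIRST(R) = {ε, a}.
FIRST(T): from T->e y d we get {e}; from T->ε we get {ε}; from T->y a we get {y}. So FIRST(T) = {ε, e, y}.
FIRST(P): from P->e x e we get {e}; from P->R x R we get {a, x}; from P->ε we get {ε}. So FIRST(P) = {ε, a, e, x}.
FOLLOW(P) includes $ since P is the start symbol.
FOLLOW(R): in P->R x R (occurrence 1), R is followed by x R with FIRST {x}; in P->R x R (occurrence 2), the suffix after R is empty, so FOLLOW(R) ⊇ FOLLOW(P) = {$}. Thus FOLLOW(R) = {$, x}.
FOLLOW(T): in R->a T, the suffix after T is empty, so FOLLOW(T) ⊇ FOLLOW(R) = {$, x}. Thus FOLLOW(T) = {$, x}.
For T -> e y d: FIRST(e y d) = {e}, so it goes in M[T, t] for t ∈ {e}.
For T -> ε: FIRST(ε) = {ε}, so it goes in M[T, t] for t ∈ {}; since ε ∈ FIRST, also for every t ∈ FOLLOW(T) = {$, x}.
For T -> y a: FIRST(y a) = {y}, so it goes in M[T, t] for t ∈ {y}.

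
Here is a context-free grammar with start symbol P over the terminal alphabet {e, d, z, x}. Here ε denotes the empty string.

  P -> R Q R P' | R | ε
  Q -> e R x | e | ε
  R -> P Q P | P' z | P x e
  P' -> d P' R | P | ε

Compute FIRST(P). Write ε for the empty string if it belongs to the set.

FIRST(Q) = {ε, e}
FIRST(P) = {ε, d, e, x, z}  (via R Q R P', R)
FIRST(P') = {ε, d, e, x, z}  (via P)
FIRST(R) = {ε, d, e, x, z}  (via P Q P, P' z, P x e)

{ε, d, e, x, z}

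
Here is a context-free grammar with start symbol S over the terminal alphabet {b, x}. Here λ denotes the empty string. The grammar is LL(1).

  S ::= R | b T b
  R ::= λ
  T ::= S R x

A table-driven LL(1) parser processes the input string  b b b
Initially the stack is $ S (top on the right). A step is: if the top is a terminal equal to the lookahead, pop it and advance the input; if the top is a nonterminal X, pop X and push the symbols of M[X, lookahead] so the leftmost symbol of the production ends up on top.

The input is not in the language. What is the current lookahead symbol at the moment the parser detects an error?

step 1: stack=$ S  input=b b b $  — expand S ::= b T b
step 2: stack=$ b T b  input=b b b $  — match b
step 3: stack=$ b T  input=b b $  — expand T ::= S R x
step 4: stack=$ b x R S  input=b b $  — expand S ::= b T b
step 5: stack=$ b x R b T b  input=b b $  — match b
step 6: stack=$ b x R b T  input=b $  — expand T ::= S R x
step 7: stack=$ b x R b x R S  input=b $  — expand S ::= b T b
step 8: stack=$ b x R b x R b T b  input=b $  — match b
step 9: stack=$ b x R b x R b T  input=$  — error: M[T, $] is empty

$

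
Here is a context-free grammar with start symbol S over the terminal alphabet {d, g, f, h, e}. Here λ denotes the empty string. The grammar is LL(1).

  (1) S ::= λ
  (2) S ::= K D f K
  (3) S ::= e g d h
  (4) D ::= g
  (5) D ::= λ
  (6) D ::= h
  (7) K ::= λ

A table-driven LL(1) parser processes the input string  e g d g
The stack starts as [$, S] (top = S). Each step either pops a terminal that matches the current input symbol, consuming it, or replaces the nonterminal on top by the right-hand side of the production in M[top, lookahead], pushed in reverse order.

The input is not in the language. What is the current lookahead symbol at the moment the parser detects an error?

step 1: stack=$ S  input=e g d g $  — expand S ::= e g d h
step 2: stack=$ h d g e  input=e g d g $  — match e
step 3: stack=$ h d g  input=g d g $  — match g
step 4: stack=$ h d  input=d g $  — match d
step 5: stack=$ h  input=g $  — error: top is terminal h but lookahead is g

g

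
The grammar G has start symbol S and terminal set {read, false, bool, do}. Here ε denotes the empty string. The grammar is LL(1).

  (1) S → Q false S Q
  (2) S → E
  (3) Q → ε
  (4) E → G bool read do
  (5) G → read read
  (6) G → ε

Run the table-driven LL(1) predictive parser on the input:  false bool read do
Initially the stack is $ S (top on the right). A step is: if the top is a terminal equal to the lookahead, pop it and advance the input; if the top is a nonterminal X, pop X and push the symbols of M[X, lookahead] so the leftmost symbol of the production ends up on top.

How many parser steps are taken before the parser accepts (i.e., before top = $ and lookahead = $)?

10

      Stack               Input                 Action
   1  $ S                 false bool read do $  expand S → Q false S Q
   2  $ Q S false Q       false bool read do $  expand Q → ε
   3  $ Q S false         false bool read do $  match false
   4  $ Q S               bool read do $        expand S → E
   5  $ Q E               bool read do $        expand E → G bool read do
   6  $ Q do read bool G  bool read do $        expand G → ε
   7  $ Q do read bool    bool read do $        match bool
   8  $ Q do read         read do $             match read
   9  $ Q do              do $                  match do
  10  $ Q                 $                     expand Q → ε
Accept reached after 10 steps.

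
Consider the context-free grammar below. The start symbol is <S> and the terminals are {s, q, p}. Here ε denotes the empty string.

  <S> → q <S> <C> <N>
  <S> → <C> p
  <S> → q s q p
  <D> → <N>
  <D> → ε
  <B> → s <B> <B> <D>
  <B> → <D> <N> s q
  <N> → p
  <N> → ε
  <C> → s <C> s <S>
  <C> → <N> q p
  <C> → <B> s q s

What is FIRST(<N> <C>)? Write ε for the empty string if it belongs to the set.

{p, q, s}

FIRST(<N>): from <N>→p we get {p}; from <N>→ε we get {ε}. So FIRST(<N>) = {ε, p}.
FIRST(<D>): from <D>→<N> we get {ε, p}; from <D>→ε we get {ε}. So FIRST(<D>) = {ε, p}.
FIRST(<B>): from <B>→s <B> <B> <D> we get {s}; from <B>→<D> <N> s q we get {p, s}. So FIRST(<B>) = {p, s}.
FIRST(<C>): from <C>→s <C> s <S> we get {s}; from <C>→<N> q p we get {p, q}; from <C>→<B> s q s we get {p, s}. So FIRST(<C>) = {p, q, s}.
FIRST(<S>): from <S>→q <S> <C> <N> we get {q}; from <S>→<C> p we get {p, q, s}; from <S>→q s q p we get {q}. So FIRST(<S>) = {p, q, s}.
FIRST(<N> <C>): take FIRST of each symbol in turn, carrying on past any symbol whose FIRST contains ε; result {p, q, s}.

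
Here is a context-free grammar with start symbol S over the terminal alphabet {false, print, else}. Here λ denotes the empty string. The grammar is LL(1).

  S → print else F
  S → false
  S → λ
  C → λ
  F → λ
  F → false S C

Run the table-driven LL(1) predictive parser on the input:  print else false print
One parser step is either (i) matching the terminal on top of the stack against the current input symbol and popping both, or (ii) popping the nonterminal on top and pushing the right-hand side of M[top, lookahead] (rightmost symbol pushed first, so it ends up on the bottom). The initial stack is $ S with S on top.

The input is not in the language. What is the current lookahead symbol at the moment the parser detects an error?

$

step 1: stack=$ S  input=print else false print $  — expand S → print else F
step 2: stack=$ F else print  input=print else false print $  — match print
step 3: stack=$ F else  input=else false print $  — match else
step 4: stack=$ F  input=false print $  — expand F → false S C
step 5: stack=$ C S false  input=false print $  — match false
step 6: stack=$ C S  input=print $  — expand S → print else F
step 7: stack=$ C F else print  input=print $  — match print
step 8: stack=$ C F else  input=$  — error: top is terminal else but lookahead is $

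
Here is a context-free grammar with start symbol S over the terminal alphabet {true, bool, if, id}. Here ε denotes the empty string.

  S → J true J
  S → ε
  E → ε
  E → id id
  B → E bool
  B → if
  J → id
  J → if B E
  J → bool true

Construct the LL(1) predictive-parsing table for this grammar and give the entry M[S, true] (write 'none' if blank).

FIRST(E): from E→ε we get {ε}; from E→id id we get {id}. So FIRST(E) = {ε, id}.
FIRST(J): from J→id we get {id}; from J→if B E we get {if}; from J→bool true we get {bool}. So FIRST(J) = {bool, id, if}.
FIRST(S): from S→J true J we get {bool, id, if}; from S→ε we get {ε}. So FIRST(S) = {ε, bool, id, if}.
FIRST(B): from B→E bool we get {bool, id}; from B→if we get {if}. So FIRST(B) = {bool, id, if}.
FOLLOW(S) includes $ since S is the start symbol.
FOLLOW(S): S appears on no right-hand side. Thus FOLLOW(S) = {$}.
For S → J true J: FIRST(J true J) = {bool, id, if}, so it goes in M[S, t] for t ∈ {bool, id, if}.
For S → ε: FIRST(ε) = {ε}, so it goes in M[S, t] for t ∈ {}; since ε ∈ FIRST, also for every t ∈ FOLLOW(S) = {$}.
None of these place a production in M[S, true].

none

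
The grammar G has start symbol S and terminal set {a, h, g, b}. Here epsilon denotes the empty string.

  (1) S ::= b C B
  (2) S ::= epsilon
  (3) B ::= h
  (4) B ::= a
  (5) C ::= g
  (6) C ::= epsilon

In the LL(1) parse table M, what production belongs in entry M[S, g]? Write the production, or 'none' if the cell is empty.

FIRST(S): from S::=b C B we get {b}; from S::=epsilon we get {epsilon}. So FIRST(S) = {epsilon, b}.
FIRST(B): from B::=h we get {h}; from B::=a we get {a}. So FIRST(B) = {a, h}.
FIRST(C): from C::=g we get {g}; from C::=epsilon we get {epsilon}. So FIRST(C) = {epsilon, g}.
FOLLOW(S) includes $ since S is the start symbol.
FOLLOW(S): S appears on no right-hand side. Thus FOLLOW(S) = {$}.
For S ::= b C B: FIRST(b C B) = {b}, so it goes in M[S, t] for t ∈ {b}.
For S ::= epsilon: FIRST(epsilon) = {epsilon}, so it goes in M[S, t] for t ∈ {}; since epsilon ∈ FIRST, also for every t ∈ FOLLOW(S) = {$}.
None of these place a production in M[S, g].

none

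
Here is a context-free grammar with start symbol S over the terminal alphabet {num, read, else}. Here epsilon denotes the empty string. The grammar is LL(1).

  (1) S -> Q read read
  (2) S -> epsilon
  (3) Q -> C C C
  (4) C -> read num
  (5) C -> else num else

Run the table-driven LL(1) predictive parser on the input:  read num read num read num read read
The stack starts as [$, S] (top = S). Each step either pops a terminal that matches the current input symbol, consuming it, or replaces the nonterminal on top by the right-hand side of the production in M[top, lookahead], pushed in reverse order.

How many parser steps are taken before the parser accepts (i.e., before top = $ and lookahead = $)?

13

step 1: stack=$ S  input=read num read num read num read read $  — expand S -> Q read read
step 2: stack=$ read read Q  input=read num read num read num read read $  — expand Q -> C C C
step 3: stack=$ read read C C C  input=read num read num read num read read $  — expand C -> read num
step 4: stack=$ read read C C num read  input=read num read num read num read read $  — match read
step 5: stack=$ read read C C num  input=num read num read num read read $  — match num
step 6: stack=$ read read C C  input=read num read num read read $  — expand C -> read num
step 7: stack=$ read read C num read  input=read num read num read read $  — match read
step 8: stack=$ read read C num  input=num read num read read $  — match num
step 9: stack=$ read read C  input=read num read read $  — expand C -> read num
step 10: stack=$ read read num read  input=read num read read $  — match read
step 11: stack=$ read read num  input=num read read $  — match num
step 12: stack=$ read read  input=read read $  — match read
step 13: stack=$ read  input=read $  — match read
Accept reached after 13 steps.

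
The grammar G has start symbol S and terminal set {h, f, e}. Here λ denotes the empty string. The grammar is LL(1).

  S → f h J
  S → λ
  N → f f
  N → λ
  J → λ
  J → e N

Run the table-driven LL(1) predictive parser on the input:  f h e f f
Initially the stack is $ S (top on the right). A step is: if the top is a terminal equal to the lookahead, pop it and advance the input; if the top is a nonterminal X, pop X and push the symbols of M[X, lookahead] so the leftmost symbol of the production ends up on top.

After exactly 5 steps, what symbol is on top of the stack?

step 1: stack=$ S  input=f h e f f $  — expand S → f h J
step 2: stack=$ J h f  input=f h e f f $  — match f
step 3: stack=$ J h  input=h e f f $  — match h
step 4: stack=$ J  input=e f f $  — expand J → e N
step 5: stack=$ N e  input=e f f $  — match e
Stack after step 5: $ N (top = N).

N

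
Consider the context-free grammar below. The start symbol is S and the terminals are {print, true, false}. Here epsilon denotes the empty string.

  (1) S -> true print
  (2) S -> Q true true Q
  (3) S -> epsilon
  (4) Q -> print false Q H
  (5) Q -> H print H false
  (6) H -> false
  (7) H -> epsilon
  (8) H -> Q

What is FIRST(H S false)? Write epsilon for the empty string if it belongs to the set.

FIRST(S): from S->true print we get {true}; from S->Q true true Q we get {false, print}; from S->epsilon we get {epsilon}. So FIRST(S) = {epsilon, false, print, true}.
FIRST(Q): from Q->print false Q H we get {print}; from Q->H print H false we get {false, print}. So FIRST(Q) = {false, print}.
FIRST(H): from H->false we get {false}; from H->epsilon we get {epsilon}; from H->Q we get {false, print}. So FIRST(H) = {epsilon, false, print}.
FIRST(H S false): take FIRST of each symbol in turn, carrying on past any symbol whose FIRST contains epsilon; result {false, print, true}.

{false, print, true}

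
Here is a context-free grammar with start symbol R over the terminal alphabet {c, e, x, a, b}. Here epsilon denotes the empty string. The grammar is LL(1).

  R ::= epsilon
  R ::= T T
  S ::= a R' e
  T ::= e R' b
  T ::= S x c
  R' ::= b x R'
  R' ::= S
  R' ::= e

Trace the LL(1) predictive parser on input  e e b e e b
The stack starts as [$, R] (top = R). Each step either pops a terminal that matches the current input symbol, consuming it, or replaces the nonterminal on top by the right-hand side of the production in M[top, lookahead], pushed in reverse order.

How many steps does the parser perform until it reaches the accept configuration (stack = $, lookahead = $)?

11

step 1: stack=$ R  input=e e b e e b $  — expand R ::= T T
step 2: stack=$ T T  input=e e b e e b $  — expand T ::= e R' b
step 3: stack=$ T b R' e  input=e e b e e b $  — match e
step 4: stack=$ T b R'  input=e b e e b $  — expand R' ::= e
step 5: stack=$ T b e  input=e b e e b $  — match e
step 6: stack=$ T b  input=b e e b $  — match b
step 7: stack=$ T  input=e e b $  — expand T ::= e R' b
step 8: stack=$ b R' e  input=e e b $  — match e
step 9: stack=$ b R'  input=e b $  — expand R' ::= e
step 10: stack=$ b e  input=e b $  — match e
step 11: stack=$ b  input=b $  — match b
Accept reached after 11 steps.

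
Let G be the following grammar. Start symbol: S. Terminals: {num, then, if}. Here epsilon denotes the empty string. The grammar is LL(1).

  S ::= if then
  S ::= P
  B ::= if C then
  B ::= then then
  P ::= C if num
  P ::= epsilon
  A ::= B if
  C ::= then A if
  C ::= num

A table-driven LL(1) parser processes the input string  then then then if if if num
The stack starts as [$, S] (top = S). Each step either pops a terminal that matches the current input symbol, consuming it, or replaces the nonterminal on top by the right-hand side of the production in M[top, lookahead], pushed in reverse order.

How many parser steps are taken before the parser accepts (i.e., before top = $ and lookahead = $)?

step 1: stack=$ S  input=then then then if if if num $  — expand S ::= P
step 2: stack=$ P  input=then then then if if if num $  — expand P ::= C if num
step 3: stack=$ num if C  input=then then then if if if num $  — expand C ::= then A if
step 4: stack=$ num if if A then  input=then then then if if if num $  — match then
step 5: stack=$ num if if A  input=then then if if if num $  — expand A ::= B if
step 6: stack=$ num if if if B  input=then then if if if num $  — expand B ::= then then
step 7: stack=$ num if if if then then  input=then then if if if num $  — match then
step 8: stack=$ num if if if then  input=then if if if num $  — match then
step 9: stack=$ num if if if  input=if if if num $  — match if
step 10: stack=$ num if if  input=if if num $  — match if
step 11: stack=$ num if  input=if num $  — match if
step 12: stack=$ num  input=num $  — match num
Accept reached after 12 steps.

12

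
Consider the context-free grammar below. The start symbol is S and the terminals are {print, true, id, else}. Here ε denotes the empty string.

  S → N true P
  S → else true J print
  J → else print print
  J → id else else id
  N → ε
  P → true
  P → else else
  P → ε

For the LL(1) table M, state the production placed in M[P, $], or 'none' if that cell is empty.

P → ε

FIRST(J): from J→else print print we get {else}; from J→id else else id we get {id}. So FIRST(J) = {else, id}.
FIRST(N): from N→ε we get {ε}. So FIRST(N) = {ε}.
FIRST(P): from P→true we get {true}; from P→else else we get {else}; from P→ε we get {ε}. So FIRST(P) = {ε, else, true}.
FIRST(S): from S→N true P we get {true}; from S→else true J print we get {else}. So FIRST(S) = {else, true}.
FOLLOW(S) includes $ since S is the start symbol.
FOLLOW(S): S appears on no right-hand side. Thus FOLLOW(S) = {$}.
FOLLOW(P): in S→N true P, the suffix after P is empty, so FOLLOW(P) ⊇ FOLLOW(S) = {$}. Thus FOLLOW(P) = {$}.
For P → true: FIRST(true) = {true}, so it goes in M[P, t] for t ∈ {true}.
For P → else else: FIRST(else else) = {else}, so it goes in M[P, t] for t ∈ {else}.
For P → ε: FIRST(ε) = {ε}, so it goes in M[P, t] for t ∈ {}; since ε ∈ FIRST, also for every t ∈ FOLLOW(P) = {$}.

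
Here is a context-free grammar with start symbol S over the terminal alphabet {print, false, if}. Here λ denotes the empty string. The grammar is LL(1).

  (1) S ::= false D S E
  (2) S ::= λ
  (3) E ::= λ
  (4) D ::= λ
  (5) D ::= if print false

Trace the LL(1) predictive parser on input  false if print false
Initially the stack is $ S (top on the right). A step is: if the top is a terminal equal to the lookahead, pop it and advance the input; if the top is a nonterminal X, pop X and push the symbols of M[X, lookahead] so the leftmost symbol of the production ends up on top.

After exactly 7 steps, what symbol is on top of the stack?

     Stack                 Input                   Action
  1  $ S                   false if print false $  expand S ::= false D S E
  2  $ E S D false         false if print false $  match false
  3  $ E S D               if print false $        expand D ::= if print false
  4  $ E S false print if  if print false $        match if
  5  $ E S false print     print false $           match print
  6  $ E S false           false $                 match false
  7  $ E S                 $                       expand S ::= λ
Stack after step 7: $ E (top = E).

E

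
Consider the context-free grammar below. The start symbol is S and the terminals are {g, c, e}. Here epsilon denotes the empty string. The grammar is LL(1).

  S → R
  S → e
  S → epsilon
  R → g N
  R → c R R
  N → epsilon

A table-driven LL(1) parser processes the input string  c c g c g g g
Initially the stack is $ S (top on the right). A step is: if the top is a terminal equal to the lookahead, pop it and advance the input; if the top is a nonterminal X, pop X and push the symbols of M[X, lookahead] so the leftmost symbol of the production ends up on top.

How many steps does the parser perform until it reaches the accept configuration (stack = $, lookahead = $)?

19

step 1: stack=$ S  input=c c g c g g g $  — expand S → R
step 2: stack=$ R  input=c c g c g g g $  — expand R → c R R
step 3: stack=$ R R c  input=c c g c g g g $  — match c
step 4: stack=$ R R  input=c g c g g g $  — expand R → c R R
step 5: stack=$ R R R c  input=c g c g g g $  — match c
step 6: stack=$ R R R  input=g c g g g $  — expand R → g N
step 7: stack=$ R R N g  input=g c g g g $  — match g
step 8: stack=$ R R N  input=c g g g $  — expand N → epsilon
step 9: stack=$ R R  input=c g g g $  — expand R → c R R
step 10: stack=$ R R R c  input=c g g g $  — match c
step 11: stack=$ R R R  input=g g g $  — expand R → g N
step 12: stack=$ R R N g  input=g g g $  — match g
step 13: stack=$ R R N  input=g g $  — expand N → epsilon
step 14: stack=$ R R  input=g g $  — expand R → g N
step 15: stack=$ R N g  input=g g $  — match g
step 16: stack=$ R N  input=g $  — expand N → epsilon
step 17: stack=$ R  input=g $  — expand R → g N
step 18: stack=$ N g  input=g $  — match g
step 19: stack=$ N  input=$  — expand N → epsilon
Accept reached after 19 steps.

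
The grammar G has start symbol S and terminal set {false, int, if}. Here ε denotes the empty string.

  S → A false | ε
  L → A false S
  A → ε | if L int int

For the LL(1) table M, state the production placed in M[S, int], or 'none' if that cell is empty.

S → ε

FIRST(A) = {ε, if}
FIRST(S) = {ε, false, if}  (via A false)
FIRST(L) = {false, if}  (via A false S)
FOLLOW(S) includes $ since S is the start symbol.
FOLLOW(L): in A→if L int int, L is followed by int int with FIRST {int}. Thus FOLLOW(L) = {int}.
FOLLOW(S): in L→A false S, the suffix after S is empty, so FOLLOW(S) ⊇ FOLLOW(L) = {int}. Thus FOLLOW(S) = {$, int}.
For S → A false: FIRST(A false) = {false, if}, so it goes in M[S, t] for t ∈ {false, if}.
For S → ε: FIRST(ε) = {ε}, so it goes in M[S, t] for t ∈ {}; since ε ∈ FIRST, also for every t ∈ FOLLOW(S) = {$, int}.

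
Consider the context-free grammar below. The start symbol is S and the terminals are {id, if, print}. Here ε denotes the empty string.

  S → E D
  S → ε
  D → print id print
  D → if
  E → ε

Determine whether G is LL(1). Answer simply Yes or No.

Yes

FIRST(S) = {ε, if, print}
FIRST(D) = {if, print}
FIRST(E) = {ε}
FOLLOW(S) = {$}
FOLLOW(D) = {$}
FOLLOW(E) = {if, print}
Each cell of M receives at most one production.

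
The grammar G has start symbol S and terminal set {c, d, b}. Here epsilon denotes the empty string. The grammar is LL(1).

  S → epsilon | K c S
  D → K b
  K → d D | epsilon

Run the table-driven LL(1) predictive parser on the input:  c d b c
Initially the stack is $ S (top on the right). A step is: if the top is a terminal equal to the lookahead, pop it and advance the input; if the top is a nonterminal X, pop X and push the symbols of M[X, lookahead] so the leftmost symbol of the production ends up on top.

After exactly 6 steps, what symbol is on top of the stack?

D

     Stack      Input      Action
  1  $ S        c d b c $  expand S → K c S
  2  $ S c K    c d b c $  expand K → epsilon
  3  $ S c      c d b c $  match c
  4  $ S        d b c $    expand S → K c S
  5  $ S c K    d b c $    expand K → d D
  6  $ S c D d  d b c $    match d
Stack after step 6: $ S c D (top = D).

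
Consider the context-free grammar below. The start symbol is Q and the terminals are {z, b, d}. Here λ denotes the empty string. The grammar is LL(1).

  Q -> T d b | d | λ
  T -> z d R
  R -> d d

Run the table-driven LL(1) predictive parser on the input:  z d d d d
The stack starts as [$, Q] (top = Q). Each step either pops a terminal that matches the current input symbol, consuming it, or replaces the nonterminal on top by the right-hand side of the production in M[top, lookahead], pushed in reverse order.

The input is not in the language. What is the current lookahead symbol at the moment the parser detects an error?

$

step 1: stack=$ Q  input=z d d d d $  — expand Q -> T d b
step 2: stack=$ b d T  input=z d d d d $  — expand T -> z d R
step 3: stack=$ b d R d z  input=z d d d d $  — match z
step 4: stack=$ b d R d  input=d d d d $  — match d
step 5: stack=$ b d R  input=d d d $  — expand R -> d d
step 6: stack=$ b d d d  input=d d d $  — match d
step 7: stack=$ b d d  input=d d $  — match d
step 8: stack=$ b d  input=d $  — match d
step 9: stack=$ b  input=$  — error: top is terminal b but lookahead is $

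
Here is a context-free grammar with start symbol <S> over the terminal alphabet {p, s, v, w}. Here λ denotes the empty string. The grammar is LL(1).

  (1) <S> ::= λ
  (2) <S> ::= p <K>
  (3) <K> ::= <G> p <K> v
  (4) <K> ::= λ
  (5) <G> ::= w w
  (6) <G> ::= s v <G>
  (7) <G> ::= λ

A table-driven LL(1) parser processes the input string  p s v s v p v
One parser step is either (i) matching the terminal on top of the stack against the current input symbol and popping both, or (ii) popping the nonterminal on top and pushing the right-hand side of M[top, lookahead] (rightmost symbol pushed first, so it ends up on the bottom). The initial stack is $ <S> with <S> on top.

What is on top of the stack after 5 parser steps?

     Stack              Input            Action
  1  $ <S>              p s v s v p v $  expand <S> ::= p <K>
  2  $ <K> p            p s v s v p v $  match p
  3  $ <K>              s v s v p v $    expand <K> ::= <G> p <K> v
  4  $ v <K> p <G>      s v s v p v $    expand <G> ::= s v <G>
  5  $ v <K> p <G> v s  s v s v p v $    match s
Stack after step 5: $ v <K> p <G> v (top = v).

v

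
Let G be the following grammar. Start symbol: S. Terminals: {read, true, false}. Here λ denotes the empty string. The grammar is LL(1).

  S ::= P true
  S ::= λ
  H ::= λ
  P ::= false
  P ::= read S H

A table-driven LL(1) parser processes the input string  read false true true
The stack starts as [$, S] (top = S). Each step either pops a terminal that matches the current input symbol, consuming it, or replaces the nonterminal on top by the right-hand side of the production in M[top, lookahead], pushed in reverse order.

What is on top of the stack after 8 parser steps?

true

step 1: stack=$ S  input=read false true true $  — expand S ::= P true
step 2: stack=$ true P  input=read false true true $  — expand P ::= read S H
step 3: stack=$ true H S read  input=read false true true $  — match read
step 4: stack=$ true H S  input=false true true $  — expand S ::= P true
step 5: stack=$ true H true P  input=false true true $  — expand P ::= false
step 6: stack=$ true H true false  input=false true true $  — match false
step 7: stack=$ true H true  input=true true $  — match true
step 8: stack=$ true H  input=true $  — expand H ::= λ
Stack after step 8: $ true (top = true).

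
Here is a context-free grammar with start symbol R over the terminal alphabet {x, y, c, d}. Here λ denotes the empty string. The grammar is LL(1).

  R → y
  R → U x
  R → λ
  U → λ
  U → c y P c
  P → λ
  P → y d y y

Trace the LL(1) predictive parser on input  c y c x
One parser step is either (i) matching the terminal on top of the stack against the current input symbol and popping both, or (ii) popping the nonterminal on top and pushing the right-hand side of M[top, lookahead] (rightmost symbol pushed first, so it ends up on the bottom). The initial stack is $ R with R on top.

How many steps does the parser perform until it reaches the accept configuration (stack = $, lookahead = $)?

7

     Stack        Input      Action
  1  $ R          c y c x $  expand R → U x
  2  $ x U        c y c x $  expand U → c y P c
  3  $ x c P y c  c y c x $  match c
  4  $ x c P y    y c x $    match y
  5  $ x c P      c x $      expand P → λ
  6  $ x c        c x $      match c
  7  $ x          x $        match x
Accept reached after 7 steps.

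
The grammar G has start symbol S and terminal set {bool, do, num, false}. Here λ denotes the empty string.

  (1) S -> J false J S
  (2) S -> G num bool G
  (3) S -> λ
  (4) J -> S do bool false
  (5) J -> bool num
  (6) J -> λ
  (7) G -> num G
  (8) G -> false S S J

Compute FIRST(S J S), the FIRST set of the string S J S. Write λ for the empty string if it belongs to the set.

{λ, bool, do, false, num}

FIRST(G): from G->num G we get {num}; from G->false S S J we get {false}. So FIRST(G) = {false, num}.
FIRST(S): from S->J false J S we get {bool, do, false, num}; from S->G num bool G we get {false, num}; from S->λ we get {λ}. So FIRST(S) = {λ, bool, do, false, num}.
FIRST(J): from J->S do bool false we get {bool, do, false, num}; from J->bool num we get {bool}; from J->λ we get {λ}. So FIRST(J) = {λ, bool, do, false, num}.
FIRST(S J S): take FIRST of each symbol in turn, carrying on past any symbol whose FIRST contains λ; result {λ, bool, do, false, num}.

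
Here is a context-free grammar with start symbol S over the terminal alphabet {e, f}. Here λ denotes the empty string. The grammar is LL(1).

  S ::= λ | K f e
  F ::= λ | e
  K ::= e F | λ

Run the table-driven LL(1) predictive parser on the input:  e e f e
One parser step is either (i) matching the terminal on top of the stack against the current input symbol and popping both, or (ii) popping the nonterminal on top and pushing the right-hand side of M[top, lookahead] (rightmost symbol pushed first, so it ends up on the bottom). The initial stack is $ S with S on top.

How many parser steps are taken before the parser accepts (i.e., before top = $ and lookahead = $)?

7

step 1: stack=$ S  input=e e f e $  — expand S ::= K f e
step 2: stack=$ e f K  input=e e f e $  — expand K ::= e F
step 3: stack=$ e f F e  input=e e f e $  — match e
step 4: stack=$ e f F  input=e f e $  — expand F ::= e
step 5: stack=$ e f e  input=e f e $  — match e
step 6: stack=$ e f  input=f e $  — match f
step 7: stack=$ e  input=e $  — match e
Accept reached after 7 steps.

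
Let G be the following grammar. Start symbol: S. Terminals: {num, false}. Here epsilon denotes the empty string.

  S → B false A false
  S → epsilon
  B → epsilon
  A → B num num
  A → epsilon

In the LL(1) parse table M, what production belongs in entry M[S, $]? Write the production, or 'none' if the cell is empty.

S → epsilon

FIRST(B): from B→epsilon we get {epsilon}. So FIRST(B) = {epsilon}.
FIRST(S): from S→B false A false we get {false}; from S→epsilon we get {epsilon}. So FIRST(S) = {epsilon, false}.
FIRST(A): from A→B num num we get {num}; from A→epsilon we get {epsilon}. So FIRST(A) = {epsilon, num}.
FOLLOW(S) includes $ since S is the start symbol.
FOLLOW(S): S appears on no right-hand side. Thus FOLLOW(S) = {$}.
For S → B false A false: FIRST(B false A false) = {false}, so it goes in M[S, t] for t ∈ {false}.
For S → epsilon: FIRST(epsilon) = {epsilon}, so it goes in M[S, t] for t ∈ {}; since epsilon ∈ FIRST, also for every t ∈ FOLLOW(S) = {$}.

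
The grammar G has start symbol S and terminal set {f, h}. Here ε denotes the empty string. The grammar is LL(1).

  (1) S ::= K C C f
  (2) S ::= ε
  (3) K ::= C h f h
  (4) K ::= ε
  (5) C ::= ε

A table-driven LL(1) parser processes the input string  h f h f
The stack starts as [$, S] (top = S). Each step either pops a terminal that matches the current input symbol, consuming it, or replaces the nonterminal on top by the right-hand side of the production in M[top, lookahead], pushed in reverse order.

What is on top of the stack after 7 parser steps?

step 1: stack=$ S  input=h f h f $  — expand S ::= K C C f
step 2: stack=$ f C C K  input=h f h f $  — expand K ::= C h f h
step 3: stack=$ f C C h f h C  input=h f h f $  — expand C ::= ε
step 4: stack=$ f C C h f h  input=h f h f $  — match h
step 5: stack=$ f C C h f  input=f h f $  — match f
step 6: stack=$ f C C h  input=h f $  — match h
step 7: stack=$ f C C  input=f $  — expand C ::= ε
Stack after step 7: $ f C (top = C).

C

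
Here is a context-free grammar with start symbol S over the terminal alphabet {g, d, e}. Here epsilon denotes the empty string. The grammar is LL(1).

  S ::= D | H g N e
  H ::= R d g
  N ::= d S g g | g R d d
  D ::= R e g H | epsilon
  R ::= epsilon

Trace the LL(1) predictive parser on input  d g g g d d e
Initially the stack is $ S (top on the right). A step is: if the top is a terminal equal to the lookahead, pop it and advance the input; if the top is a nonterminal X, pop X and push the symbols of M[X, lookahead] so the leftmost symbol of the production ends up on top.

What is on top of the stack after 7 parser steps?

     Stack          Input            Action
  1  $ S            d g g g d d e $  expand S ::= H g N e
  2  $ e N g H      d g g g d d e $  expand H ::= R d g
  3  $ e N g g d R  d g g g d d e $  expand R ::= epsilon
  4  $ e N g g d    d g g g d d e $  match d
  5  $ e N g g      g g g d d e $    match g
  6  $ e N g        g g d d e $      match g
  7  $ e N          g d d e $        expand N ::= g R d d
Stack after step 7: $ e d d R g (top = g).

g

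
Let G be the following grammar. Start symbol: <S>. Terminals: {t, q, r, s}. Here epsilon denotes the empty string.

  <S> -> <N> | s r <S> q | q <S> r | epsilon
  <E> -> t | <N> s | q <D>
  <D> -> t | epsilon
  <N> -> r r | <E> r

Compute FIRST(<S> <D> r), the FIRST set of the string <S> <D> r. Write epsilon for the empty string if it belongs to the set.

FIRST(<D>): from <D>->t we get {t}; from <D>->epsilon we get {epsilon}. So FIRST(<D>) = {epsilon, t}.
FIRST(<S>): from <S>-><N> we get {q, r, t}; from <S>->s r <S> q we get {s}; from <S>->q <S> r we get {q}; from <S>->epsilon we get {epsilon}. So FIRST(<S>) = {epsilon, q, r, s, t}.
FIRST(<E>): from <E>->t we get {t}; from <E>-><N> s we get {q, r, t}; from <E>->q <D> we get {q}. So FIRST(<E>) = {q, r, t}.
FIRST(<N>): from <N>->r r we get {r}; from <N>-><E> r we get {q, r, t}. So FIRST(<N>) = {q, r, t}.
FIRST(<S> <D> r): take FIRST of each symbol in turn, carrying on past any symbol whose FIRST contains epsilon; result {q, r, s, t}.

{q, r, s, t}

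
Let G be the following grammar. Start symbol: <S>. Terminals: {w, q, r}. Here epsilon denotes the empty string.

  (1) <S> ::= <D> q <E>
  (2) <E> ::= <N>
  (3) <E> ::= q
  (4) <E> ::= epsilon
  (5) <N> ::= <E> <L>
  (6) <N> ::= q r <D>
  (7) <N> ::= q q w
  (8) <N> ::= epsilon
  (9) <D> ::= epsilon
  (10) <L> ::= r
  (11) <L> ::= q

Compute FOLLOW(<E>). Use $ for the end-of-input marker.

FIRST(<D>): from <D>::=epsilon we get {epsilon}. So FIRST(<D>) = {epsilon}.
FIRST(<L>): from <L>::=r we get {r}; from <L>::=q we get {q}. So FIRST(<L>) = {q, r}.
FIRST(<S>): from <S>::=<D> q <E> we get {q}. So FIRST(<S>) = {q}.
FIRST(<E>): from <E>::=<N> we get {epsilon, q, r}; from <E>::=q we get {q}; from <E>::=epsilon we get {epsilon}. So FIRST(<E>) = {epsilon, q, r}.
FIRST(<N>): from <N>::=<E> <L> we get {q, r}; from <N>::=q r <D> we get {q}; from <N>::=q q w we get {q}; from <N>::=epsilon we get {epsilon}. So FIRST(<N>) = {epsilon, q, r}.
FOLLOW(<S>) includes $ since <S> is the start symbol.
FOLLOW(<S>): <S> appears on no right-hand side. Thus FOLLOW(<S>) = {$}.
FOLLOW(<E>): in <S>::=<D> q <E>, the suffix after <E> is empty, so FOLLOW(<E>) ⊇ FOLLOW(<S>) = {$}; in <N>::=<E> <L>, <E> is followed by <L> with FIRST {q, r}. Thus FOLLOW(<E>) = {$, q, r}.
FOLLOW(<N>): in <E>::=<N>, the suffix after <N> is empty, so FOLLOW(<N>) ⊇ FOLLOW(<E>) = {$, q, r}. Thus FOLLOW(<N>) = {$, q, r}.
FOLLOW(<D>): in <S>::=<D> q <E>, <D> is followed by q <E> with FIRST {q}; in <N>::=q r <D>, the suffix after <D> is empty, so FOLLOW(<D>) ⊇ FOLLOW(<N>) = {$, q, r}. Thus FOLLOW(<D>) = {$, q, r}.
FOLLOW(<L>): in <N>::=<E> <L>, the suffix after <L> is empty, so FOLLOW(<L>) ⊇ FOLLOW(<N>) = {$, q, r}. Thus FOLLOW(<L>) = {$, q, r}.

{$, q, r}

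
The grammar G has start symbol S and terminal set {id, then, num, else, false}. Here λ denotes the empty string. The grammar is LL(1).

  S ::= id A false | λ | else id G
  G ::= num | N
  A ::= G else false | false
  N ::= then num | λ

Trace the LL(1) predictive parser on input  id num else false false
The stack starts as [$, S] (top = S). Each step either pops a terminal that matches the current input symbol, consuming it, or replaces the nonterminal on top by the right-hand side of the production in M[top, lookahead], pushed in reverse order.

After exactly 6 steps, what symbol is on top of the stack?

     Stack                   Input                      Action
  1  $ S                     id num else false false $  expand S ::= id A false
  2  $ false A id            id num else false false $  match id
  3  $ false A               num else false false $     expand A ::= G else false
  4  $ false false else G    num else false false $     expand G ::= num
  5  $ false false else num  num else false false $     match num
  6  $ false false else      else false false $         match else
Stack after step 6: $ false false (top = false).

false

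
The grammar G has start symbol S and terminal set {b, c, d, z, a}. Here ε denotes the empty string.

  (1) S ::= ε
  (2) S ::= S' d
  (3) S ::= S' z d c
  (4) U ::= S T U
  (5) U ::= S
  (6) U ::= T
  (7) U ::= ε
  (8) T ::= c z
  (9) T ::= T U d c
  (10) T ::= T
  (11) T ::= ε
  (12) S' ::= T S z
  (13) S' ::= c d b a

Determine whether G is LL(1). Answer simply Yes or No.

No

FIRST(S) = {ε, c, d, z}
FIRST(U) = {ε, c, d, z}
FIRST(T) = {ε, c, d, z}
FIRST(S') = {c, d, z}
FOLLOW(S) = {$, c, d, z}
FOLLOW(U) = {d}
FOLLOW(T) = {c, d, z}
FOLLOW(S') = {d, z}
Cell M[S, c] receives both S ::= ε and S ::= S' d and S ::= S' z d c — the grammar is not LL(1).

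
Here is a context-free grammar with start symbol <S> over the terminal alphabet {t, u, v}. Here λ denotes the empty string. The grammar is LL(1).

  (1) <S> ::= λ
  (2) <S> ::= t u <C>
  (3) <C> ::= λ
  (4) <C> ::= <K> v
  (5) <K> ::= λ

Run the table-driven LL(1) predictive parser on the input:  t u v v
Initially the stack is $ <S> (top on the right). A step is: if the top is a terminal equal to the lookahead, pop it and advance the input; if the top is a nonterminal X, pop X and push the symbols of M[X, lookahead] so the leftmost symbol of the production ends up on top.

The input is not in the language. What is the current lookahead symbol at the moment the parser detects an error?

step 1: stack=$ <S>  input=t u v v $  — expand <S> ::= t u <C>
step 2: stack=$ <C> u t  input=t u v v $  — match t
step 3: stack=$ <C> u  input=u v v $  — match u
step 4: stack=$ <C>  input=v v $  — expand <C> ::= <K> v
step 5: stack=$ v <K>  input=v v $  — expand <K> ::= λ
step 6: stack=$ v  input=v v $  — match v
step 7: stack=$  input=v $  — error: stack empty but input remains

v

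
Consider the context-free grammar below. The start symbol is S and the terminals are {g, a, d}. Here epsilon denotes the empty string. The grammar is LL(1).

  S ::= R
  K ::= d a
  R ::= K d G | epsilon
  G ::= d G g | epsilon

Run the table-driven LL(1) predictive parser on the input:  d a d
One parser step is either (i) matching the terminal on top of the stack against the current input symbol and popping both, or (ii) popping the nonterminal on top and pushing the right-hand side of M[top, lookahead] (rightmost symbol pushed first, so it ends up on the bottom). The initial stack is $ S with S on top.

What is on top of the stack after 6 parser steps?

step 1: stack=$ S  input=d a d $  — expand S ::= R
step 2: stack=$ R  input=d a d $  — expand R ::= K d G
step 3: stack=$ G d K  input=d a d $  — expand K ::= d a
step 4: stack=$ G d a d  input=d a d $  — match d
step 5: stack=$ G d a  input=a d $  — match a
step 6: stack=$ G d  input=d $  — match d
Stack after step 6: $ G (top = G).

G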